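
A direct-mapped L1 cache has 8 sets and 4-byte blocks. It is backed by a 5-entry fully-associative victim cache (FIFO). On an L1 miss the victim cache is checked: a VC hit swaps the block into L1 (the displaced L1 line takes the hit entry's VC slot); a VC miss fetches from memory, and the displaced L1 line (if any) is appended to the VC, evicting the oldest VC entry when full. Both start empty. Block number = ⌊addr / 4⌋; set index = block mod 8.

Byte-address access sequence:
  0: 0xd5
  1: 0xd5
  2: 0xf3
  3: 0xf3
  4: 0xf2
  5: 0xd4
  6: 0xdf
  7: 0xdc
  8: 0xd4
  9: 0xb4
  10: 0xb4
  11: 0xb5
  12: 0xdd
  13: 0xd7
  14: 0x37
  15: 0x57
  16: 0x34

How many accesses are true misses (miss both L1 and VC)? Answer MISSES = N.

MISSES = 6

  [0] addr=0xd5 blk=53 s=5: MISS | VC []
  [1] addr=0xd5 blk=53 s=5: L1-HIT | VC []
  [2] addr=0xf3 blk=60 s=4: MISS | VC []
  [3] addr=0xf3 blk=60 s=4: L1-HIT | VC []
  [4] addr=0xf2 blk=60 s=4: L1-HIT | VC []
  [5] addr=0xd4 blk=53 s=5: L1-HIT | VC []
  [6] addr=0xdf blk=55 s=7: MISS | VC []
  [7] addr=0xdc blk=55 s=7: L1-HIT | VC []
  [8] addr=0xd4 blk=53 s=5: L1-HIT | VC []
  [9] addr=0xb4 blk=45 s=5: MISS | VC [53]
  [10] addr=0xb4 blk=45 s=5: L1-HIT | VC [53]
  [11] addr=0xb5 blk=45 s=5: L1-HIT | VC [53]
  [12] addr=0xdd blk=55 s=7: L1-HIT | VC [53]
  [13] addr=0xd7 blk=53 s=5: VC-HIT | VC [45]
  [14] addr=0x37 blk=13 s=5: MISS | VC [45, 53]
  [15] addr=0x57 blk=21 s=5: MISS | VC [45, 53, 13]
  [16] addr=0x34 blk=13 s=5: VC-HIT | VC [45, 53, 21]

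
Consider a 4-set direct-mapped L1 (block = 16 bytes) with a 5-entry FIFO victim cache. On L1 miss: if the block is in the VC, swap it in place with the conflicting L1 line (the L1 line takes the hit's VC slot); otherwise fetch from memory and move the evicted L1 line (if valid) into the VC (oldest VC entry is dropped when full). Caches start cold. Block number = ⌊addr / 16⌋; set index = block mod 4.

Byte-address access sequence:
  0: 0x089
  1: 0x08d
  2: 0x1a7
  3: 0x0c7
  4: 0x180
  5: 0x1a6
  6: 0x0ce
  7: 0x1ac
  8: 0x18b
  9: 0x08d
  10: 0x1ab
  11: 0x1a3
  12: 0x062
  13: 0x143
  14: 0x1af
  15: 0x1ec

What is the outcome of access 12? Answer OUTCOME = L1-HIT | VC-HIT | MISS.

0: 0x89 (blk 8, set 0) → MISS  vc=[]
1: 0x8d (blk 8, set 0) → L1-HIT  vc=[]
2: 0x1a7 (blk 26, set 2) → MISS  vc=[]
3: 0xc7 (blk 12, set 0) → MISS  vc=[8]
4: 0x180 (blk 24, set 0) → MISS  vc=[8, 12]
5: 0x1a6 (blk 26, set 2) → L1-HIT  vc=[8, 12]
6: 0xce (blk 12, set 0) → VC-HIT  vc=[8, 24]
7: 0x1ac (blk 26, set 2) → L1-HIT  vc=[8, 24]
8: 0x18b (blk 24, set 0) → VC-HIT  vc=[8, 12]
9: 0x8d (blk 8, set 0) → VC-HIT  vc=[24, 12]
10: 0x1ab (blk 26, set 2) → L1-HIT  vc=[24, 12]
11: 0x1a3 (blk 26, set 2) → L1-HIT  vc=[24, 12]
12: 0x62 (blk 6, set 2) → MISS  vc=[24, 12, 26]
13: 0x143 (blk 20, set 0) → MISS  vc=[24, 12, 26, 8]
14: 0x1af (blk 26, set 2) → VC-HIT  vc=[24, 12, 6, 8]
15: 0x1ec (blk 30, set 2) → MISS  vc=[24, 12, 6, 8, 26]

OUTCOME = MISS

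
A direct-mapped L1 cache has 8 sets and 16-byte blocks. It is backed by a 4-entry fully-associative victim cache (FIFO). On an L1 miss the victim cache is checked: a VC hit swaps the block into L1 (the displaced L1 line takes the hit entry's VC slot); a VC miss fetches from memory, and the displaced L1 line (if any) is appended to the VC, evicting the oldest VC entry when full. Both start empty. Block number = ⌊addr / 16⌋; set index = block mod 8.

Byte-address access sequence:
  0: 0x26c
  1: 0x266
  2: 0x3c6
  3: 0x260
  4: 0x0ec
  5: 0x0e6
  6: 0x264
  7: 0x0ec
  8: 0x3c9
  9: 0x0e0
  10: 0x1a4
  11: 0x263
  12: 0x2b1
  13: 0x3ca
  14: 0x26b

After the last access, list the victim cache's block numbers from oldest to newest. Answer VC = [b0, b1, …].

VC = [14]

0: 0x26c (blk 38, set 6) → MISS  vc=[]
1: 0x266 (blk 38, set 6) → L1-HIT  vc=[]
2: 0x3c6 (blk 60, set 4) → MISS  vc=[]
3: 0x260 (blk 38, set 6) → L1-HIT  vc=[]
4: 0xec (blk 14, set 6) → MISS  vc=[38]
5: 0xe6 (blk 14, set 6) → L1-HIT  vc=[38]
6: 0x264 (blk 38, set 6) → VC-HIT  vc=[14]
7: 0xec (blk 14, set 6) → VC-HIT  vc=[38]
8: 0x3c9 (blk 60, set 4) → L1-HIT  vc=[38]
9: 0xe0 (blk 14, set 6) → L1-HIT  vc=[38]
10: 0x1a4 (blk 26, set 2) → MISS  vc=[38]
11: 0x263 (blk 38, set 6) → VC-HIT  vc=[14]
12: 0x2b1 (blk 43, set 3) → MISS  vc=[14]
13: 0x3ca (blk 60, set 4) → L1-HIT  vc=[14]
14: 0x26b (blk 38, set 6) → L1-HIT  vc=[14]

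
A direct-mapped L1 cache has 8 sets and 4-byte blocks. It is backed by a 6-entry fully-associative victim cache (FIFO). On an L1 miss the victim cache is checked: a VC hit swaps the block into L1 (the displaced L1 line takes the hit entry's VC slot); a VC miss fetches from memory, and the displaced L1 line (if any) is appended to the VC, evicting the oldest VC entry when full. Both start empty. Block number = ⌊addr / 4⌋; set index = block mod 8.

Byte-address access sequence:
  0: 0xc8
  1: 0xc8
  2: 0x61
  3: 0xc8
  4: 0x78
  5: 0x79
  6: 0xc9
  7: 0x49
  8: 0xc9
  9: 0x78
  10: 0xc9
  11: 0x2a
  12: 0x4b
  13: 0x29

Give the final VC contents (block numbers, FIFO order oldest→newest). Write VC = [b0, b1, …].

VC = [18, 50]

#0 0xc8→b50/s2 MISS; vc=[]
#1 0xc8→b50/s2 L1-HIT; vc=[]
#2 0x61→b24/s0 MISS; vc=[]
#3 0xc8→b50/s2 L1-HIT; vc=[]
#4 0x78→b30/s6 MISS; vc=[]
#5 0x79→b30/s6 L1-HIT; vc=[]
#6 0xc9→b50/s2 L1-HIT; vc=[]
#7 0x49→b18/s2 MISS; vc=[50]
#8 0xc9→b50/s2 VC-HIT; vc=[18]
#9 0x78→b30/s6 L1-HIT; vc=[18]
#10 0xc9→b50/s2 L1-HIT; vc=[18]
#11 0x2a→b10/s2 MISS; vc=[18,50]
#12 0x4b→b18/s2 VC-HIT; vc=[10,50]
#13 0x29→b10/s2 VC-HIT; vc=[18,50]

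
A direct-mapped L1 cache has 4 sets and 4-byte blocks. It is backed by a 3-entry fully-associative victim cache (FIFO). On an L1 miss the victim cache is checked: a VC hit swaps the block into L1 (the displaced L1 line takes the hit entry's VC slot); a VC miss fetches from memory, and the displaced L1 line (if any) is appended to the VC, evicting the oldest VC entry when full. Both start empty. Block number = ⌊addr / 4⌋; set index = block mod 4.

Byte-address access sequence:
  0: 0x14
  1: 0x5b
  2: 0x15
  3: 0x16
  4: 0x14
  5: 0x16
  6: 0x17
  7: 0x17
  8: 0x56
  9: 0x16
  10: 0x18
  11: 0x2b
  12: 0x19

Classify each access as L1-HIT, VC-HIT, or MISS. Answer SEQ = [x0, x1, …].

  [0] addr=0x14 blk=5 s=1: MISS | VC []
  [1] addr=0x5b blk=22 s=2: MISS | VC []
  [2] addr=0x15 blk=5 s=1: L1-HIT | VC []
  [3] addr=0x16 blk=5 s=1: L1-HIT | VC []
  [4] addr=0x14 blk=5 s=1: L1-HIT | VC []
  [5] addr=0x16 blk=5 s=1: L1-HIT | VC []
  [6] addr=0x17 blk=5 s=1: L1-HIT | VC []
  [7] addr=0x17 blk=5 s=1: L1-HIT | VC []
  [8] addr=0x56 blk=21 s=1: MISS | VC [5]
  [9] addr=0x16 blk=5 s=1: VC-HIT | VC [21]
  [10] addr=0x18 blk=6 s=2: MISS | VC [21, 22]
  [11] addr=0x2b blk=10 s=2: MISS | VC [21, 22, 6]
  [12] addr=0x19 blk=6 s=2: VC-HIT | VC [21, 22, 10]

SEQ = [MISS, MISS, L1-HIT, L1-HIT, L1-HIT, L1-HIT, L1-HIT, L1-HIT, MISS, VC-HIT, MISS, MISS, VC-HIT]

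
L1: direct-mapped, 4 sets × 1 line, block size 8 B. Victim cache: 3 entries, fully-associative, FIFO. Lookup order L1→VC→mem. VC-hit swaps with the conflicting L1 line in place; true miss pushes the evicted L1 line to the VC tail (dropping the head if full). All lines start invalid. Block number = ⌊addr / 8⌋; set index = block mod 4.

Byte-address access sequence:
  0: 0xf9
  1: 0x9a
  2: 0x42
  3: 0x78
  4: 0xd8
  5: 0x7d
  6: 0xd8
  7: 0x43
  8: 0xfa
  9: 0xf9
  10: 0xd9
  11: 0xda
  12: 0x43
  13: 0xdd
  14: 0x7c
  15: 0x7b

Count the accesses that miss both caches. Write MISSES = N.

MISSES = 5

#0 0xf9→b31/s3 MISS; vc=[]
#1 0x9a→b19/s3 MISS; vc=[31]
#2 0x42→b8/s0 MISS; vc=[31]
#3 0x78→b15/s3 MISS; vc=[31,19]
#4 0xd8→b27/s3 MISS; vc=[31,19,15]
#5 0x7d→b15/s3 VC-HIT; vc=[31,19,27]
#6 0xd8→b27/s3 VC-HIT; vc=[31,19,15]
#7 0x43→b8/s0 L1-HIT; vc=[31,19,15]
#8 0xfa→b31/s3 VC-HIT; vc=[27,19,15]
#9 0xf9→b31/s3 L1-HIT; vc=[27,19,15]
#10 0xd9→b27/s3 VC-HIT; vc=[31,19,15]
#11 0xda→b27/s3 L1-HIT; vc=[31,19,15]
#12 0x43→b8/s0 L1-HIT; vc=[31,19,15]
#13 0xdd→b27/s3 L1-HIT; vc=[31,19,15]
#14 0x7c→b15/s3 VC-HIT; vc=[31,19,27]
#15 0x7b→b15/s3 L1-HIT; vc=[31,19,27]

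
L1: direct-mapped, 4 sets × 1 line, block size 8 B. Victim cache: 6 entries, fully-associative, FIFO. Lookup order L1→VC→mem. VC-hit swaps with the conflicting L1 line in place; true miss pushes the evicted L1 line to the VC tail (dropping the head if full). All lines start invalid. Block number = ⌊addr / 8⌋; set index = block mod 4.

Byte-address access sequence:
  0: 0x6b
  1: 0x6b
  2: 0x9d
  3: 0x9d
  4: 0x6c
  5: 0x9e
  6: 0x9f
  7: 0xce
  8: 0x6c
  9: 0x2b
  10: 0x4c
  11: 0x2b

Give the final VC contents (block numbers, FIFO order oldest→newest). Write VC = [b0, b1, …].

#0 0x6b→b13/s1 MISS; vc=[]
#1 0x6b→b13/s1 L1-HIT; vc=[]
#2 0x9d→b19/s3 MISS; vc=[]
#3 0x9d→b19/s3 L1-HIT; vc=[]
#4 0x6c→b13/s1 L1-HIT; vc=[]
#5 0x9e→b19/s3 L1-HIT; vc=[]
#6 0x9f→b19/s3 L1-HIT; vc=[]
#7 0xce→b25/s1 MISS; vc=[13]
#8 0x6c→b13/s1 VC-HIT; vc=[25]
#9 0x2b→b5/s1 MISS; vc=[25,13]
#10 0x4c→b9/s1 MISS; vc=[25,13,5]
#11 0x2b→b5/s1 VC-HIT; vc=[25,13,9]

VC = [25, 13, 9]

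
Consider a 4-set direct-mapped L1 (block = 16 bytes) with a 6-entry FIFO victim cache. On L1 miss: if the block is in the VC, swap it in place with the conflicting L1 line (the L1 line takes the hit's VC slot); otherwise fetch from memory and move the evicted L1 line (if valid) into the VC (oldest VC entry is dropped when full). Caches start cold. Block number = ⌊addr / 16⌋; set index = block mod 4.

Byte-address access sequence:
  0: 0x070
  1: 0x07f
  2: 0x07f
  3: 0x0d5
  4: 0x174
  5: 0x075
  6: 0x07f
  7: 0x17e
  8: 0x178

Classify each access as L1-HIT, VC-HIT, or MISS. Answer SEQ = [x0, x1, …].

  [0] addr=0x70 blk=7 s=3: MISS | VC []
  [1] addr=0x7f blk=7 s=3: L1-HIT | VC []
  [2] addr=0x7f blk=7 s=3: L1-HIT | VC []
  [3] addr=0xd5 blk=13 s=1: MISS | VC []
  [4] addr=0x174 blk=23 s=3: MISS | VC [7]
  [5] addr=0x75 blk=7 s=3: VC-HIT | VC [23]
  [6] addr=0x7f blk=7 s=3: L1-HIT | VC [23]
  [7] addr=0x17e blk=23 s=3: VC-HIT | VC [7]
  [8] addr=0x178 blk=23 s=3: L1-HIT | VC [7]

SEQ = [MISS, L1-HIT, L1-HIT, MISS, MISS, VC-HIT, L1-HIT, VC-HIT, L1-HIT]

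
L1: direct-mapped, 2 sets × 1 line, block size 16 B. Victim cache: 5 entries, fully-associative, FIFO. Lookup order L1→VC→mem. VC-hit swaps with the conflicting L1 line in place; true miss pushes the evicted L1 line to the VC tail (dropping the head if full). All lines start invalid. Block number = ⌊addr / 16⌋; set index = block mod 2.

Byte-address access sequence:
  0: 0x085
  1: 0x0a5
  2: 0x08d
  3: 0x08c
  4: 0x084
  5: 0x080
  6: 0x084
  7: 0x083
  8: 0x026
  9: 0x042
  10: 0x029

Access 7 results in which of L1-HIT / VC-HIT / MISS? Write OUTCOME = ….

OUTCOME = L1-HIT

0: 0x85 (blk 8, set 0) → MISS  vc=[]
1: 0xa5 (blk 10, set 0) → MISS  vc=[8]
2: 0x8d (blk 8, set 0) → VC-HIT  vc=[10]
3: 0x8c (blk 8, set 0) → L1-HIT  vc=[10]
4: 0x84 (blk 8, set 0) → L1-HIT  vc=[10]
5: 0x80 (blk 8, set 0) → L1-HIT  vc=[10]
6: 0x84 (blk 8, set 0) → L1-HIT  vc=[10]
7: 0x83 (blk 8, set 0) → L1-HIT  vc=[10]
8: 0x26 (blk 2, set 0) → MISS  vc=[10, 8]
9: 0x42 (blk 4, set 0) → MISS  vc=[10, 8, 2]
10: 0x29 (blk 2, set 0) → VC-HIT  vc=[10, 8, 4]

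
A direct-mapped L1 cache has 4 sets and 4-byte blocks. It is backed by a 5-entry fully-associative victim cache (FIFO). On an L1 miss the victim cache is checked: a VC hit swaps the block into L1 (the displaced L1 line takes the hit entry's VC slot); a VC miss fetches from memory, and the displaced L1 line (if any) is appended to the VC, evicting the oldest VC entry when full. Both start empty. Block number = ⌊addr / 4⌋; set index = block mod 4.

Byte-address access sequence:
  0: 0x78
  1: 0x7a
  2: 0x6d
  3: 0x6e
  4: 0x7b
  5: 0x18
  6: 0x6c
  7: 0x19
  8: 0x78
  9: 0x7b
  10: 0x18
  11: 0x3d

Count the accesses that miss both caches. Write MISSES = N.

MISSES = 4

#0 0x78→b30/s2 MISS; vc=[]
#1 0x7a→b30/s2 L1-HIT; vc=[]
#2 0x6d→b27/s3 MISS; vc=[]
#3 0x6e→b27/s3 L1-HIT; vc=[]
#4 0x7b→b30/s2 L1-HIT; vc=[]
#5 0x18→b6/s2 MISS; vc=[30]
#6 0x6c→b27/s3 L1-HIT; vc=[30]
#7 0x19→b6/s2 L1-HIT; vc=[30]
#8 0x78→b30/s2 VC-HIT; vc=[6]
#9 0x7b→b30/s2 L1-HIT; vc=[6]
#10 0x18→b6/s2 VC-HIT; vc=[30]
#11 0x3d→b15/s3 MISS; vc=[30,27]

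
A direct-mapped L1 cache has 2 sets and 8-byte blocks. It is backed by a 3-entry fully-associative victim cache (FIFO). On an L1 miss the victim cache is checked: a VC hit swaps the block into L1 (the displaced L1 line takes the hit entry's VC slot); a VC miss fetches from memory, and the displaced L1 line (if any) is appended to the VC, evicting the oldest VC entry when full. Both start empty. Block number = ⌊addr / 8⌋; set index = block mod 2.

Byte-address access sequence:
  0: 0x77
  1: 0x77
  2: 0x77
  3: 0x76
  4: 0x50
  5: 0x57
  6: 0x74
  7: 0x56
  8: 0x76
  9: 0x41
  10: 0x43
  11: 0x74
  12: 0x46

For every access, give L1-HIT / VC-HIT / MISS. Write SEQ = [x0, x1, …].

0: 0x77 (blk 14, set 0) → MISS  vc=[]
1: 0x77 (blk 14, set 0) → L1-HIT  vc=[]
2: 0x77 (blk 14, set 0) → L1-HIT  vc=[]
3: 0x76 (blk 14, set 0) → L1-HIT  vc=[]
4: 0x50 (blk 10, set 0) → MISS  vc=[14]
5: 0x57 (blk 10, set 0) → L1-HIT  vc=[14]
6: 0x74 (blk 14, set 0) → VC-HIT  vc=[10]
7: 0x56 (blk 10, set 0) → VC-HIT  vc=[14]
8: 0x76 (blk 14, set 0) → VC-HIT  vc=[10]
9: 0x41 (blk 8, set 0) → MISS  vc=[10, 14]
10: 0x43 (blk 8, set 0) → L1-HIT  vc=[10, 14]
11: 0x74 (blk 14, set 0) → VC-HIT  vc=[10, 8]
12: 0x46 (blk 8, set 0) → VC-HIT  vc=[10, 14]

SEQ = [MISS, L1-HIT, L1-HIT, L1-HIT, MISS, L1-HIT, VC-HIT, VC-HIT, VC-HIT, MISS, L1-HIT, VC-HIT, VC-HIT]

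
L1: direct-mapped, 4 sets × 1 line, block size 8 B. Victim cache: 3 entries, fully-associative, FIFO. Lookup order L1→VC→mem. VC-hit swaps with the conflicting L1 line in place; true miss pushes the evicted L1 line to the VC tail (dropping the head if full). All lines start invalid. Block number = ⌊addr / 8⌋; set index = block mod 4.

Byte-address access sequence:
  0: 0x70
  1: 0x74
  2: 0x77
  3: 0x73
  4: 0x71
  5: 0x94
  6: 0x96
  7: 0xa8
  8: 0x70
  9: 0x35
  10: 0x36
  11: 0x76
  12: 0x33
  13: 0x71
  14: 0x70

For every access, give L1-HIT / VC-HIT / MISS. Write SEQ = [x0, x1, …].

SEQ = [MISS, L1-HIT, L1-HIT, L1-HIT, L1-HIT, MISS, L1-HIT, MISS, VC-HIT, MISS, L1-HIT, VC-HIT, VC-HIT, VC-HIT, L1-HIT]

  [0] addr=0x70 blk=14 s=2: MISS | VC []
  [1] addr=0x74 blk=14 s=2: L1-HIT | VC []
  [2] addr=0x77 blk=14 s=2: L1-HIT | VC []
  [3] addr=0x73 blk=14 s=2: L1-HIT | VC []
  [4] addr=0x71 blk=14 s=2: L1-HIT | VC []
  [5] addr=0x94 blk=18 s=2: MISS | VC [14]
  [6] addr=0x96 blk=18 s=2: L1-HIT | VC [14]
  [7] addr=0xa8 blk=21 s=1: MISS | VC [14]
  [8] addr=0x70 blk=14 s=2: VC-HIT | VC [18]
  [9] addr=0x35 blk=6 s=2: MISS | VC [18, 14]
  [10] addr=0x36 blk=6 s=2: L1-HIT | VC [18, 14]
  [11] addr=0x76 blk=14 s=2: VC-HIT | VC [18, 6]
  [12] addr=0x33 blk=6 s=2: VC-HIT | VC [18, 14]
  [13] addr=0x71 blk=14 s=2: VC-HIT | VC [18, 6]
  [14] addr=0x70 blk=14 s=2: L1-HIT | VC [18, 6]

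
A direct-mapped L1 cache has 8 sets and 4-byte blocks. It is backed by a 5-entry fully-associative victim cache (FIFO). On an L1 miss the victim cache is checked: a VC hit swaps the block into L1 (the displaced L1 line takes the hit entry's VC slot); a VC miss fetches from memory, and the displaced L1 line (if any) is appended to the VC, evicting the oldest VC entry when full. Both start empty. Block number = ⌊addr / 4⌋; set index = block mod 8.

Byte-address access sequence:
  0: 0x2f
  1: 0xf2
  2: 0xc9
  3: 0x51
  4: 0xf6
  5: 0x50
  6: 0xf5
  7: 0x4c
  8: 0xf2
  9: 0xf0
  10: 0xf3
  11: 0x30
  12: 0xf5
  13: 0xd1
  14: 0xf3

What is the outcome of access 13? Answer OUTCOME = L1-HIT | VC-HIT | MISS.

OUTCOME = MISS

  [0] addr=0x2f blk=11 s=3: MISS | VC []
  [1] addr=0xf2 blk=60 s=4: MISS | VC []
  [2] addr=0xc9 blk=50 s=2: MISS | VC []
  [3] addr=0x51 blk=20 s=4: MISS | VC [60]
  [4] addr=0xf6 blk=61 s=5: MISS | VC [60]
  [5] addr=0x50 blk=20 s=4: L1-HIT | VC [60]
  [6] addr=0xf5 blk=61 s=5: L1-HIT | VC [60]
  [7] addr=0x4c blk=19 s=3: MISS | VC [60, 11]
  [8] addr=0xf2 blk=60 s=4: VC-HIT | VC [20, 11]
  [9] addr=0xf0 blk=60 s=4: L1-HIT | VC [20, 11]
  [10] addr=0xf3 blk=60 s=4: L1-HIT | VC [20, 11]
  [11] addr=0x30 blk=12 s=4: MISS | VC [20, 11, 60]
  [12] addr=0xf5 blk=61 s=5: L1-HIT | VC [20, 11, 60]
  [13] addr=0xd1 blk=52 s=4: MISS | VC [20, 11, 60, 12]
  [14] addr=0xf3 blk=60 s=4: VC-HIT | VC [20, 11, 52, 12]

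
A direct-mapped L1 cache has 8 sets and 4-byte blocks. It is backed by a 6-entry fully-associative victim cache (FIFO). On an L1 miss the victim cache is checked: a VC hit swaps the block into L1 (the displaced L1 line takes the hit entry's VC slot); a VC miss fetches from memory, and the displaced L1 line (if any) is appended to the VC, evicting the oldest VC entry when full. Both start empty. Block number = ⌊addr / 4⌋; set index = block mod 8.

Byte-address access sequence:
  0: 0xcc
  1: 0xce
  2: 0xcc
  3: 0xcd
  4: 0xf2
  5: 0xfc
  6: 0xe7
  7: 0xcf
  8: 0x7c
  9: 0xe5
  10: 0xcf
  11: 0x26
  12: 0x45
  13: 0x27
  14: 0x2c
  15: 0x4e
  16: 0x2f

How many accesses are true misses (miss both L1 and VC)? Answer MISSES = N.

MISSES = 9

0: 0xcc (blk 51, set 3) → MISS  vc=[]
1: 0xce (blk 51, set 3) → L1-HIT  vc=[]
2: 0xcc (blk 51, set 3) → L1-HIT  vc=[]
3: 0xcd (blk 51, set 3) → L1-HIT  vc=[]
4: 0xf2 (blk 60, set 4) → MISS  vc=[]
5: 0xfc (blk 63, set 7) → MISS  vc=[]
6: 0xe7 (blk 57, set 1) → MISS  vc=[]
7: 0xcf (blk 51, set 3) → L1-HIT  vc=[]
8: 0x7c (blk 31, set 7) → MISS  vc=[63]
9: 0xe5 (blk 57, set 1) → L1-HIT  vc=[63]
10: 0xcf (blk 51, set 3) → L1-HIT  vc=[63]
11: 0x26 (blk 9, set 1) → MISS  vc=[63, 57]
12: 0x45 (blk 17, set 1) → MISS  vc=[63, 57, 9]
13: 0x27 (blk 9, set 1) → VC-HIT  vc=[63, 57, 17]
14: 0x2c (blk 11, set 3) → MISS  vc=[63, 57, 17, 51]
15: 0x4e (blk 19, set 3) → MISS  vc=[63, 57, 17, 51, 11]
16: 0x2f (blk 11, set 3) → VC-HIT  vc=[63, 57, 17, 51, 19]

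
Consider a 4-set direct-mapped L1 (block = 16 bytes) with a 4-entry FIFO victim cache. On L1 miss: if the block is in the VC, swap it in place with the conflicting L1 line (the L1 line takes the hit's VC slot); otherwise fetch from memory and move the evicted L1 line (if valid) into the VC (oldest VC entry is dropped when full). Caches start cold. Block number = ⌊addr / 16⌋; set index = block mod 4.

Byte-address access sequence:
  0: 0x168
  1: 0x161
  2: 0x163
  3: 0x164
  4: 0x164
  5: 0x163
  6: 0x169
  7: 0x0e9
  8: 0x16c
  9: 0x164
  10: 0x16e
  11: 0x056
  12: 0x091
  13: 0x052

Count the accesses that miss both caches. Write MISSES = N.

#0 0x168→b22/s2 MISS; vc=[]
#1 0x161→b22/s2 L1-HIT; vc=[]
#2 0x163→b22/s2 L1-HIT; vc=[]
#3 0x164→b22/s2 L1-HIT; vc=[]
#4 0x164→b22/s2 L1-HIT; vc=[]
#5 0x163→b22/s2 L1-HIT; vc=[]
#6 0x169→b22/s2 L1-HIT; vc=[]
#7 0xe9→b14/s2 MISS; vc=[22]
#8 0x16c→b22/s2 VC-HIT; vc=[14]
#9 0x164→b22/s2 L1-HIT; vc=[14]
#10 0x16e→b22/s2 L1-HIT; vc=[14]
#11 0x56→b5/s1 MISS; vc=[14]
#12 0x91→b9/s1 MISS; vc=[14,5]
#13 0x52→b5/s1 VC-HIT; vc=[14,9]

MISSES = 4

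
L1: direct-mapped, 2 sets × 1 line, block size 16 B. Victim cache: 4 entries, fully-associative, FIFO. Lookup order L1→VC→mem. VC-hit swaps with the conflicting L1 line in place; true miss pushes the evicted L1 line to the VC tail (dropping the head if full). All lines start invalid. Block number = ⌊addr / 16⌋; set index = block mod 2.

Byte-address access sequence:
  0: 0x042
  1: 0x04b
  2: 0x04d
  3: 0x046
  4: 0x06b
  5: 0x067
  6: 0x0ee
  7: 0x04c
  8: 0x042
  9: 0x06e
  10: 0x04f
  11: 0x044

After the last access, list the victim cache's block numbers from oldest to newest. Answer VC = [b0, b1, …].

VC = [14, 6]

#0 0x42→b4/s0 MISS; vc=[]
#1 0x4b→b4/s0 L1-HIT; vc=[]
#2 0x4d→b4/s0 L1-HIT; vc=[]
#3 0x46→b4/s0 L1-HIT; vc=[]
#4 0x6b→b6/s0 MISS; vc=[4]
#5 0x67→b6/s0 L1-HIT; vc=[4]
#6 0xee→b14/s0 MISS; vc=[4,6]
#7 0x4c→b4/s0 VC-HIT; vc=[14,6]
#8 0x42→b4/s0 L1-HIT; vc=[14,6]
#9 0x6e→b6/s0 VC-HIT; vc=[14,4]
#10 0x4f→b4/s0 VC-HIT; vc=[14,6]
#11 0x44→b4/s0 L1-HIT; vc=[14,6]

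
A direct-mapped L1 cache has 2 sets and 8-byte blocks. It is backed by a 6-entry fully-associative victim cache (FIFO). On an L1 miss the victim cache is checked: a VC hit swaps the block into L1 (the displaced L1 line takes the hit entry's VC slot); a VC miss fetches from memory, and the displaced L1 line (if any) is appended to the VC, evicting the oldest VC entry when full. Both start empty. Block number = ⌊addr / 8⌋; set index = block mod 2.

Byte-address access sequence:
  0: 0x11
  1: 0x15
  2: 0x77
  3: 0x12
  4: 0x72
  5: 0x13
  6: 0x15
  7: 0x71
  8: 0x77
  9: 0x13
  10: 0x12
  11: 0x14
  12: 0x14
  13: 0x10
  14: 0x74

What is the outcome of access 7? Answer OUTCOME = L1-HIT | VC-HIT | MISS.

OUTCOME = VC-HIT

  [0] addr=0x11 blk=2 s=0: MISS | VC []
  [1] addr=0x15 blk=2 s=0: L1-HIT | VC []
  [2] addr=0x77 blk=14 s=0: MISS | VC [2]
  [3] addr=0x12 blk=2 s=0: VC-HIT | VC [14]
  [4] addr=0x72 blk=14 s=0: VC-HIT | VC [2]
  [5] addr=0x13 blk=2 s=0: VC-HIT | VC [14]
  [6] addr=0x15 blk=2 s=0: L1-HIT | VC [14]
  [7] addr=0x71 blk=14 s=0: VC-HIT | VC [2]
  [8] addr=0x77 blk=14 s=0: L1-HIT | VC [2]
  [9] addr=0x13 blk=2 s=0: VC-HIT | VC [14]
  [10] addr=0x12 blk=2 s=0: L1-HIT | VC [14]
  [11] addr=0x14 blk=2 s=0: L1-HIT | VC [14]
  [12] addr=0x14 blk=2 s=0: L1-HIT | VC [14]
  [13] addr=0x10 blk=2 s=0: L1-HIT | VC [14]
  [14] addr=0x74 blk=14 s=0: VC-HIT | VC [2]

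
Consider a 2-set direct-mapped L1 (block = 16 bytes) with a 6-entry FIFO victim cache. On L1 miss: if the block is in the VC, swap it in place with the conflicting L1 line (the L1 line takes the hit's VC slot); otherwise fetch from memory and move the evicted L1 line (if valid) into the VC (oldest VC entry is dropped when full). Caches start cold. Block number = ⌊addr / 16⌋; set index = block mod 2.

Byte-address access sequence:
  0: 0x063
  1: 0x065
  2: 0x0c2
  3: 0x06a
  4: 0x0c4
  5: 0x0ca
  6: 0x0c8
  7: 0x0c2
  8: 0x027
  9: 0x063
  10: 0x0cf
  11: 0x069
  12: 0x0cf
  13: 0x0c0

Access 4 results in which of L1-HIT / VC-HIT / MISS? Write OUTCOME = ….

OUTCOME = VC-HIT

0: 0x63 (blk 6, set 0) → MISS  vc=[]
1: 0x65 (blk 6, set 0) → L1-HIT  vc=[]
2: 0xc2 (blk 12, set 0) → MISS  vc=[6]
3: 0x6a (blk 6, set 0) → VC-HIT  vc=[12]
4: 0xc4 (blk 12, set 0) → VC-HIT  vc=[6]
5: 0xca (blk 12, set 0) → L1-HIT  vc=[6]
6: 0xc8 (blk 12, set 0) → L1-HIT  vc=[6]
7: 0xc2 (blk 12, set 0) → L1-HIT  vc=[6]
8: 0x27 (blk 2, set 0) → MISS  vc=[6, 12]
9: 0x63 (blk 6, set 0) → VC-HIT  vc=[2, 12]
10: 0xcf (blk 12, set 0) → VC-HIT  vc=[2, 6]
11: 0x69 (blk 6, set 0) → VC-HIT  vc=[2, 12]
12: 0xcf (blk 12, set 0) → VC-HIT  vc=[2, 6]
13: 0xc0 (blk 12, set 0) → L1-HIT  vc=[2, 6]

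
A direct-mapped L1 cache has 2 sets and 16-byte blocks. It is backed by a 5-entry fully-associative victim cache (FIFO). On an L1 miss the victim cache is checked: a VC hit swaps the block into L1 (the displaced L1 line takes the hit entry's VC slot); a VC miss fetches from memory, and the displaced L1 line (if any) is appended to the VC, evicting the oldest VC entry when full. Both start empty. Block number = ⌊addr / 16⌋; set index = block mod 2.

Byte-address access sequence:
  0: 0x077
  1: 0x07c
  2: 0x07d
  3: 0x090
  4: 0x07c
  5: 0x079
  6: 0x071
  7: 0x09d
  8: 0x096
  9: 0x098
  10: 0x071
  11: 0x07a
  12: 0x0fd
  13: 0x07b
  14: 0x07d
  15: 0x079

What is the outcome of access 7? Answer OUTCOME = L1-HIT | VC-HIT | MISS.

OUTCOME = VC-HIT

  [0] addr=0x77 blk=7 s=1: MISS | VC []
  [1] addr=0x7c blk=7 s=1: L1-HIT | VC []
  [2] addr=0x7d blk=7 s=1: L1-HIT | VC []
  [3] addr=0x90 blk=9 s=1: MISS | VC [7]
  [4] addr=0x7c blk=7 s=1: VC-HIT | VC [9]
  [5] addr=0x79 blk=7 s=1: L1-HIT | VC [9]
  [6] addr=0x71 blk=7 s=1: L1-HIT | VC [9]
  [7] addr=0x9d blk=9 s=1: VC-HIT | VC [7]
  [8] addr=0x96 blk=9 s=1: L1-HIT | VC [7]
  [9] addr=0x98 blk=9 s=1: L1-HIT | VC [7]
  [10] addr=0x71 blk=7 s=1: VC-HIT | VC [9]
  [11] addr=0x7a blk=7 s=1: L1-HIT | VC [9]
  [12] addr=0xfd blk=15 s=1: MISS | VC [9, 7]
  [13] addr=0x7b blk=7 s=1: VC-HIT | VC [9, 15]
  [14] addr=0x7d blk=7 s=1: L1-HIT | VC [9, 15]
  [15] addr=0x79 blk=7 s=1: L1-HIT | VC [9, 15]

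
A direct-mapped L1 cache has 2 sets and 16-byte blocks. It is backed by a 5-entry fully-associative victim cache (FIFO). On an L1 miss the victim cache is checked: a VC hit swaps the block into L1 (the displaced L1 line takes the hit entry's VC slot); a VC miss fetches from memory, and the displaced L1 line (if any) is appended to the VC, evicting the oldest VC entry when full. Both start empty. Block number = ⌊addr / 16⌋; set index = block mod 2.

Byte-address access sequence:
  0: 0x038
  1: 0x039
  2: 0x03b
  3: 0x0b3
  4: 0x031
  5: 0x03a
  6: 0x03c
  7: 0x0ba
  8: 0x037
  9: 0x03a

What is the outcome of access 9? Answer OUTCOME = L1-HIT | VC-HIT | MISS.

#0 0x38→b3/s1 MISS; vc=[]
#1 0x39→b3/s1 L1-HIT; vc=[]
#2 0x3b→b3/s1 L1-HIT; vc=[]
#3 0xb3→b11/s1 MISS; vc=[3]
#4 0x31→b3/s1 VC-HIT; vc=[11]
#5 0x3a→b3/s1 L1-HIT; vc=[11]
#6 0x3c→b3/s1 L1-HIT; vc=[11]
#7 0xba→b11/s1 VC-HIT; vc=[3]
#8 0x37→b3/s1 VC-HIT; vc=[11]
#9 0x3a→b3/s1 L1-HIT; vc=[11]

OUTCOME = L1-HIT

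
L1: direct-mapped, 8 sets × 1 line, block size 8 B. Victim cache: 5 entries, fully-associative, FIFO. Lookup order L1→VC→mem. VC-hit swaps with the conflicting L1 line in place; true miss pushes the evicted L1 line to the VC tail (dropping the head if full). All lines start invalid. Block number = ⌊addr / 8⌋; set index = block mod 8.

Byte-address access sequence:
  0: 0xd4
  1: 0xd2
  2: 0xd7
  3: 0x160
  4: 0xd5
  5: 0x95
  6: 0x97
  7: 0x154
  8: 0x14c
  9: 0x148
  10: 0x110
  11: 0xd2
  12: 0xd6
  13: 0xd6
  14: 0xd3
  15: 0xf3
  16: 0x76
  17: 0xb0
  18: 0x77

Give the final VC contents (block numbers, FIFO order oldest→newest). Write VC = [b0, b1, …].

VC = [34, 18, 42, 30, 22]

0: 0xd4 (blk 26, set 2) → MISS  vc=[]
1: 0xd2 (blk 26, set 2) → L1-HIT  vc=[]
2: 0xd7 (blk 26, set 2) → L1-HIT  vc=[]
3: 0x160 (blk 44, set 4) → MISS  vc=[]
4: 0xd5 (blk 26, set 2) → L1-HIT  vc=[]
5: 0x95 (blk 18, set 2) → MISS  vc=[26]
6: 0x97 (blk 18, set 2) → L1-HIT  vc=[26]
7: 0x154 (blk 42, set 2) → MISS  vc=[26, 18]
8: 0x14c (blk 41, set 1) → MISS  vc=[26, 18]
9: 0x148 (blk 41, set 1) → L1-HIT  vc=[26, 18]
10: 0x110 (blk 34, set 2) → MISS  vc=[26, 18, 42]
11: 0xd2 (blk 26, set 2) → VC-HIT  vc=[34, 18, 42]
12: 0xd6 (blk 26, set 2) → L1-HIT  vc=[34, 18, 42]
13: 0xd6 (blk 26, set 2) → L1-HIT  vc=[34, 18, 42]
14: 0xd3 (blk 26, set 2) → L1-HIT  vc=[34, 18, 42]
15: 0xf3 (blk 30, set 6) → MISS  vc=[34, 18, 42]
16: 0x76 (blk 14, set 6) → MISS  vc=[34, 18, 42, 30]
17: 0xb0 (blk 22, set 6) → MISS  vc=[34, 18, 42, 30, 14]
18: 0x77 (blk 14, set 6) → VC-HIT  vc=[34, 18, 42, 30, 22]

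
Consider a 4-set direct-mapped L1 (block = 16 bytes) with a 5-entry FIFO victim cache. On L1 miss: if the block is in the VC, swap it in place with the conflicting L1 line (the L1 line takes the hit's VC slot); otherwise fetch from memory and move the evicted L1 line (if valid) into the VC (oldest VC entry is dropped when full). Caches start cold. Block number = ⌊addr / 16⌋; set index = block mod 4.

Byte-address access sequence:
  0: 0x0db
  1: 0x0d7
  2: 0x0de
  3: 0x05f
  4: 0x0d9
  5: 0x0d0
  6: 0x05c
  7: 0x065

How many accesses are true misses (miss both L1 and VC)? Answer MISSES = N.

0: 0xdb (blk 13, set 1) → MISS  vc=[]
1: 0xd7 (blk 13, set 1) → L1-HIT  vc=[]
2: 0xde (blk 13, set 1) → L1-HIT  vc=[]
3: 0x5f (blk 5, set 1) → MISS  vc=[13]
4: 0xd9 (blk 13, set 1) → VC-HIT  vc=[5]
5: 0xd0 (blk 13, set 1) → L1-HIT  vc=[5]
6: 0x5c (blk 5, set 1) → VC-HIT  vc=[13]
7: 0x65 (blk 6, set 2) → MISS  vc=[13]

MISSES = 3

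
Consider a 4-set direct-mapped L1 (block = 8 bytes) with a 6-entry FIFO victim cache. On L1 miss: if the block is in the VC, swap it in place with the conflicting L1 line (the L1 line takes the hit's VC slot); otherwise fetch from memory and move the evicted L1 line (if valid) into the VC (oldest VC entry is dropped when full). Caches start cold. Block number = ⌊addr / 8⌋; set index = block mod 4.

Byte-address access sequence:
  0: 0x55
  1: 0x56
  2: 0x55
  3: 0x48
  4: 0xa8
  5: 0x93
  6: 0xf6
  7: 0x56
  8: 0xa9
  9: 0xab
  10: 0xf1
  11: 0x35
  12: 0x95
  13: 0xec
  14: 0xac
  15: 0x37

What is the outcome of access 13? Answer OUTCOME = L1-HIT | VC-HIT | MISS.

OUTCOME = MISS

  [0] addr=0x55 blk=10 s=2: MISS | VC []
  [1] addr=0x56 blk=10 s=2: L1-HIT | VC []
  [2] addr=0x55 blk=10 s=2: L1-HIT | VC []
  [3] addr=0x48 blk=9 s=1: MISS | VC []
  [4] addr=0xa8 blk=21 s=1: MISS | VC [9]
  [5] addr=0x93 blk=18 s=2: MISS | VC [9, 10]
  [6] addr=0xf6 blk=30 s=2: MISS | VC [9, 10, 18]
  [7] addr=0x56 blk=10 s=2: VC-HIT | VC [9, 30, 18]
  [8] addr=0xa9 blk=21 s=1: L1-HIT | VC [9, 30, 18]
  [9] addr=0xab blk=21 s=1: L1-HIT | VC [9, 30, 18]
  [10] addr=0xf1 blk=30 s=2: VC-HIT | VC [9, 10, 18]
  [11] addr=0x35 blk=6 s=2: MISS | VC [9, 10, 18, 30]
  [12] addr=0x95 blk=18 s=2: VC-HIT | VC [9, 10, 6, 30]
  [13] addr=0xec blk=29 s=1: MISS | VC [9, 10, 6, 30, 21]
  [14] addr=0xac blk=21 s=1: VC-HIT | VC [9, 10, 6, 30, 29]
  [15] addr=0x37 blk=6 s=2: VC-HIT | VC [9, 10, 18, 30, 29]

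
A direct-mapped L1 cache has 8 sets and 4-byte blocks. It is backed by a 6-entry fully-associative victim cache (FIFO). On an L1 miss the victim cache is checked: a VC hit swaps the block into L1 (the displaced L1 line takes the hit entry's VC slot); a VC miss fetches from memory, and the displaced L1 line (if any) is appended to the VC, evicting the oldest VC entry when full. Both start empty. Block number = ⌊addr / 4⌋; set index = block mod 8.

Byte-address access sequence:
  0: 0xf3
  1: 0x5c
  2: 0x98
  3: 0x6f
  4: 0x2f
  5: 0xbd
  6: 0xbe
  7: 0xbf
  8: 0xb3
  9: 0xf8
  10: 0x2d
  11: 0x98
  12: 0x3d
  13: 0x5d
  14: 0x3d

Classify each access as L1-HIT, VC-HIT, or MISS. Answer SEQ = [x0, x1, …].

  [0] addr=0xf3 blk=60 s=4: MISS | VC []
  [1] addr=0x5c blk=23 s=7: MISS | VC []
  [2] addr=0x98 blk=38 s=6: MISS | VC []
  [3] addr=0x6f blk=27 s=3: MISS | VC []
  [4] addr=0x2f blk=11 s=3: MISS | VC [27]
  [5] addr=0xbd blk=47 s=7: MISS | VC [27, 23]
  [6] addr=0xbe blk=47 s=7: L1-HIT | VC [27, 23]
  [7] addr=0xbf blk=47 s=7: L1-HIT | VC [27, 23]
  [8] addr=0xb3 blk=44 s=4: MISS | VC [27, 23, 60]
  [9] addr=0xf8 blk=62 s=6: MISS | VC [27, 23, 60, 38]
  [10] addr=0x2d blk=11 s=3: L1-HIT | VC [27, 23, 60, 38]
  [11] addr=0x98 blk=38 s=6: VC-HIT | VC [27, 23, 60, 62]
  [12] addr=0x3d blk=15 s=7: MISS | VC [27, 23, 60, 62, 47]
  [13] addr=0x5d blk=23 s=7: VC-HIT | VC [27, 15, 60, 62, 47]
  [14] addr=0x3d blk=15 s=7: VC-HIT | VC [27, 23, 60, 62, 47]

SEQ = [MISS, MISS, MISS, MISS, MISS, MISS, L1-HIT, L1-HIT, MISS, MISS, L1-HIT, VC-HIT, MISS, VC-HIT, VC-HIT]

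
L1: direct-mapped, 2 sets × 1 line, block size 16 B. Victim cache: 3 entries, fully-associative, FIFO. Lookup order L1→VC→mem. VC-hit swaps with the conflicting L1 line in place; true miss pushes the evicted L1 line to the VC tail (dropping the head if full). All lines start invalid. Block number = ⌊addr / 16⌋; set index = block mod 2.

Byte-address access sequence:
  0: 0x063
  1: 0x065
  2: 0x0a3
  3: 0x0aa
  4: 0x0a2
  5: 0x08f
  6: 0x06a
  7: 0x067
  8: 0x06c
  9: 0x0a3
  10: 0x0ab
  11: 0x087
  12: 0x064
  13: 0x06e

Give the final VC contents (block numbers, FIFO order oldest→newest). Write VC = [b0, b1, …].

VC = [10, 8]

0: 0x63 (blk 6, set 0) → MISS  vc=[]
1: 0x65 (blk 6, set 0) → L1-HIT  vc=[]
2: 0xa3 (blk 10, set 0) → MISS  vc=[6]
3: 0xaa (blk 10, set 0) → L1-HIT  vc=[6]
4: 0xa2 (blk 10, set 0) → L1-HIT  vc=[6]
5: 0x8f (blk 8, set 0) → MISS  vc=[6, 10]
6: 0x6a (blk 6, set 0) → VC-HIT  vc=[8, 10]
7: 0x67 (blk 6, set 0) → L1-HIT  vc=[8, 10]
8: 0x6c (blk 6, set 0) → L1-HIT  vc=[8, 10]
9: 0xa3 (blk 10, set 0) → VC-HIT  vc=[8, 6]
10: 0xab (blk 10, set 0) → L1-HIT  vc=[8, 6]
11: 0x87 (blk 8, set 0) → VC-HIT  vc=[10, 6]
12: 0x64 (blk 6, set 0) → VC-HIT  vc=[10, 8]
13: 0x6e (blk 6, set 0) → L1-HIT  vc=[10, 8]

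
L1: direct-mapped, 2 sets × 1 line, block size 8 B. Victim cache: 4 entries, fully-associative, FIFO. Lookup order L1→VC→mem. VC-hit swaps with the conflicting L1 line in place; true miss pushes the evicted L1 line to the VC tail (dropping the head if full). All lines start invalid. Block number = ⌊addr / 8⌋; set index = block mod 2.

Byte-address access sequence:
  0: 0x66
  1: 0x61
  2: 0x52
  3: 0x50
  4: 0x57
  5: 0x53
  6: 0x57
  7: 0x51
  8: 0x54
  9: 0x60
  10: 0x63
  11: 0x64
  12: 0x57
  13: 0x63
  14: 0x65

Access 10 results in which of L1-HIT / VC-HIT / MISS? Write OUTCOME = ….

OUTCOME = L1-HIT

  [0] addr=0x66 blk=12 s=0: MISS | VC []
  [1] addr=0x61 blk=12 s=0: L1-HIT | VC []
  [2] addr=0x52 blk=10 s=0: MISS | VC [12]
  [3] addr=0x50 blk=10 s=0: L1-HIT | VC [12]
  [4] addr=0x57 blk=10 s=0: L1-HIT | VC [12]
  [5] addr=0x53 blk=10 s=0: L1-HIT | VC [12]
  [6] addr=0x57 blk=10 s=0: L1-HIT | VC [12]
  [7] addr=0x51 blk=10 s=0: L1-HIT | VC [12]
  [8] addr=0x54 blk=10 s=0: L1-HIT | VC [12]
  [9] addr=0x60 blk=12 s=0: VC-HIT | VC [10]
  [10] addr=0x63 blk=12 s=0: L1-HIT | VC [10]
  [11] addr=0x64 blk=12 s=0: L1-HIT | VC [10]
  [12] addr=0x57 blk=10 s=0: VC-HIT | VC [12]
  [13] addr=0x63 blk=12 s=0: VC-HIT | VC [10]
  [14] addr=0x65 blk=12 s=0: L1-HIT | VC [10]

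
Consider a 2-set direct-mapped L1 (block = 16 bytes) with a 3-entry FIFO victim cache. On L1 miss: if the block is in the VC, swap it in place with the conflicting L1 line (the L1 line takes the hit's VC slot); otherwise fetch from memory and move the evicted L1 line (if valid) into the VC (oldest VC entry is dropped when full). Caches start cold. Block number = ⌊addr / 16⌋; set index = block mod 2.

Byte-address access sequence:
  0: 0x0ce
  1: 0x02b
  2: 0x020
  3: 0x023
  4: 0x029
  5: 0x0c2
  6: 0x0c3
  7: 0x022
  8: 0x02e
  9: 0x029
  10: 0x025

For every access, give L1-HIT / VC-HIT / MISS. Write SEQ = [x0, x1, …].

  [0] addr=0xce blk=12 s=0: MISS | VC []
  [1] addr=0x2b blk=2 s=0: MISS | VC [12]
  [2] addr=0x20 blk=2 s=0: L1-HIT | VC [12]
  [3] addr=0x23 blk=2 s=0: L1-HIT | VC [12]
  [4] addr=0x29 blk=2 s=0: L1-HIT | VC [12]
  [5] addr=0xc2 blk=12 s=0: VC-HIT | VC [2]
  [6] addr=0xc3 blk=12 s=0: L1-HIT | VC [2]
  [7] addr=0x22 blk=2 s=0: VC-HIT | VC [12]
  [8] addr=0x2e blk=2 s=0: L1-HIT | VC [12]
  [9] addr=0x29 blk=2 s=0: L1-HIT | VC [12]
  [10] addr=0x25 blk=2 s=0: L1-HIT | VC [12]

SEQ = [MISS, MISS, L1-HIT, L1-HIT, L1-HIT, VC-HIT, L1-HIT, VC-HIT, L1-HIT, L1-HIT, L1-HIT]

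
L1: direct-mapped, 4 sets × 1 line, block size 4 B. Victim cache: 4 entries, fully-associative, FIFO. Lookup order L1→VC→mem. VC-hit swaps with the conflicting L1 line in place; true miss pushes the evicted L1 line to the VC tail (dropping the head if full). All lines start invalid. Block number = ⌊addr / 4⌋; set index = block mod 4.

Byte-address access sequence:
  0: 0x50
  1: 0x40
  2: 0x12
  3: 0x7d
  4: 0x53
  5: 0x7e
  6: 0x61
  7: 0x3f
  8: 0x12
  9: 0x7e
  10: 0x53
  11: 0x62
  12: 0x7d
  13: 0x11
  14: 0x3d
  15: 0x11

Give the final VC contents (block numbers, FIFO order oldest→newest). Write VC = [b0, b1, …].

VC = [20, 16, 24, 31]

#0 0x50→b20/s0 MISS; vc=[]
#1 0x40→b16/s0 MISS; vc=[20]
#2 0x12→b4/s0 MISS; vc=[20,16]
#3 0x7d→b31/s3 MISS; vc=[20,16]
#4 0x53→b20/s0 VC-HIT; vc=[4,16]
#5 0x7e→b31/s3 L1-HIT; vc=[4,16]
#6 0x61→b24/s0 MISS; vc=[4,16,20]
#7 0x3f→b15/s3 MISS; vc=[4,16,20,31]
#8 0x12→b4/s0 VC-HIT; vc=[24,16,20,31]
#9 0x7e→b31/s3 VC-HIT; vc=[24,16,20,15]
#10 0x53→b20/s0 VC-HIT; vc=[24,16,4,15]
#11 0x62→b24/s0 VC-HIT; vc=[20,16,4,15]
#12 0x7d→b31/s3 L1-HIT; vc=[20,16,4,15]
#13 0x11→b4/s0 VC-HIT; vc=[20,16,24,15]
#14 0x3d→b15/s3 VC-HIT; vc=[20,16,24,31]
#15 0x11→b4/s0 L1-HIT; vc=[20,16,24,31]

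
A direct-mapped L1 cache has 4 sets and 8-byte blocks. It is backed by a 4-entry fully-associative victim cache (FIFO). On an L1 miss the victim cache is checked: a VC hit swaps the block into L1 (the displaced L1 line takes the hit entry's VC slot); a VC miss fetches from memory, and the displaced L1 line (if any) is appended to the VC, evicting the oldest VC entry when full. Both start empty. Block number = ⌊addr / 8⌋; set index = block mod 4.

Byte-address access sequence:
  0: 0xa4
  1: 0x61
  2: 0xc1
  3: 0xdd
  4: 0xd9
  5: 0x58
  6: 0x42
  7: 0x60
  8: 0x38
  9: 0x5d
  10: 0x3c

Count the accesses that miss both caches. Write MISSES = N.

MISSES = 7

  [0] addr=0xa4 blk=20 s=0: MISS | VC []
  [1] addr=0x61 blk=12 s=0: MISS | VC [20]
  [2] addr=0xc1 blk=24 s=0: MISS | VC [20, 12]
  [3] addr=0xdd blk=27 s=3: MISS | VC [20, 12]
  [4] addr=0xd9 blk=27 s=3: L1-HIT | VC [20, 12]
  [5] addr=0x58 blk=11 s=3: MISS | VC [20, 12, 27]
  [6] addr=0x42 blk=8 s=0: MISS | VC [20, 12, 27, 24]
  [7] addr=0x60 blk=12 s=0: VC-HIT | VC [20, 8, 27, 24]
  [8] addr=0x38 blk=7 s=3: MISS | VC [8, 27, 24, 11]
  [9] addr=0x5d blk=11 s=3: VC-HIT | VC [8, 27, 24, 7]
  [10] addr=0x3c blk=7 s=3: VC-HIT | VC [8, 27, 24, 11]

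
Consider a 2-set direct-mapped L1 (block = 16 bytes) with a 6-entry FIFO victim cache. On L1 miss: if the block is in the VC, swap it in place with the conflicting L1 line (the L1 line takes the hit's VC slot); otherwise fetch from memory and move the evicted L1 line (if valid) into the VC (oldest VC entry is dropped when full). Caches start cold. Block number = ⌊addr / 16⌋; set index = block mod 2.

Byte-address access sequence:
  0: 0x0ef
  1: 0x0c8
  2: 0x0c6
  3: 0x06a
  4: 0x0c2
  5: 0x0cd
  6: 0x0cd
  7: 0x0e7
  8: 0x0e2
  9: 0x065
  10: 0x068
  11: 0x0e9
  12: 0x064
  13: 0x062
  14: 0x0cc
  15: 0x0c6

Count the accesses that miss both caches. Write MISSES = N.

MISSES = 3

#0 0xef→b14/s0 MISS; vc=[]
#1 0xc8→b12/s0 MISS; vc=[14]
#2 0xc6→b12/s0 L1-HIT; vc=[14]
#3 0x6a→b6/s0 MISS; vc=[14,12]
#4 0xc2→b12/s0 VC-HIT; vc=[14,6]
#5 0xcd→b12/s0 L1-HIT; vc=[14,6]
#6 0xcd→b12/s0 L1-HIT; vc=[14,6]
#7 0xe7→b14/s0 VC-HIT; vc=[12,6]
#8 0xe2→b14/s0 L1-HIT; vc=[12,6]
#9 0x65→b6/s0 VC-HIT; vc=[12,14]
#10 0x68→b6/s0 L1-HIT; vc=[12,14]
#11 0xe9→b14/s0 VC-HIT; vc=[12,6]
#12 0x64→b6/s0 VC-HIT; vc=[12,14]
#13 0x62→b6/s0 L1-HIT; vc=[12,14]
#14 0xcc→b12/s0 VC-HIT; vc=[6,14]
#15 0xc6→b12/s0 L1-HIT; vc=[6,14]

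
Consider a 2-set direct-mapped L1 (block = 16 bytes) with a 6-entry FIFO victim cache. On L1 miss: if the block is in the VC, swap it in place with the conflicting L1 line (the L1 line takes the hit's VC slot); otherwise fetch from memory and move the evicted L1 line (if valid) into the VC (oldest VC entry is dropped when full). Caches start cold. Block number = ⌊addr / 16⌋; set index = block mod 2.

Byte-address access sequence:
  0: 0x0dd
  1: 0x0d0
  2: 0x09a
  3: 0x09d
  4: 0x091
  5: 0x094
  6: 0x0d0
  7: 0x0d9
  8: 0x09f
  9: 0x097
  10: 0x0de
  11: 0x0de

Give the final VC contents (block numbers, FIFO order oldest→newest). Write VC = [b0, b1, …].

0: 0xdd (blk 13, set 1) → MISS  vc=[]
1: 0xd0 (blk 13, set 1) → L1-HIT  vc=[]
2: 0x9a (blk 9, set 1) → MISS  vc=[13]
3: 0x9d (blk 9, set 1) → L1-HIT  vc=[13]
4: 0x91 (blk 9, set 1) → L1-HIT  vc=[13]
5: 0x94 (blk 9, set 1) → L1-HIT  vc=[13]
6: 0xd0 (blk 13, set 1) → VC-HIT  vc=[9]
7: 0xd9 (blk 13, set 1) → L1-HIT  vc=[9]
8: 0x9f (blk 9, set 1) → VC-HIT  vc=[13]
9: 0x97 (blk 9, set 1) → L1-HIT  vc=[13]
10: 0xde (blk 13, set 1) → VC-HIT  vc=[9]
11: 0xde (blk 13, set 1) → L1-HIT  vc=[9]

VC = [9]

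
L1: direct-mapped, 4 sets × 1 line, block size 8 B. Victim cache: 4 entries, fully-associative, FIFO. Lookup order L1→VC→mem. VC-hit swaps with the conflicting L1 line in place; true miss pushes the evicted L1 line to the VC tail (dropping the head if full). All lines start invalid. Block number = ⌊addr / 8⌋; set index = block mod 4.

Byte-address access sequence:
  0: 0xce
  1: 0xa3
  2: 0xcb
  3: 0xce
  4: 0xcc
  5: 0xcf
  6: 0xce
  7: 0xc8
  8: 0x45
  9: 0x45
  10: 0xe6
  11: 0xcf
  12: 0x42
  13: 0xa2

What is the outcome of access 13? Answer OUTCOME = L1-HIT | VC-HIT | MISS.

OUTCOME = VC-HIT

0: 0xce (blk 25, set 1) → MISS  vc=[]
1: 0xa3 (blk 20, set 0) → MISS  vc=[]
2: 0xcb (blk 25, set 1) → L1-HIT  vc=[]
3: 0xce (blk 25, set 1) → L1-HIT  vc=[]
4: 0xcc (blk 25, set 1) → L1-HIT  vc=[]
5: 0xcf (blk 25, set 1) → L1-HIT  vc=[]
6: 0xce (blk 25, set 1) → L1-HIT  vc=[]
7: 0xc8 (blk 25, set 1) → L1-HIT  vc=[]
8: 0x45 (blk 8, set 0) → MISS  vc=[20]
9: 0x45 (blk 8, set 0) → L1-HIT  vc=[20]
10: 0xe6 (blk 28, set 0) → MISS  vc=[20, 8]
11: 0xcf (blk 25, set 1) → L1-HIT  vc=[20, 8]
12: 0x42 (blk 8, set 0) → VC-HIT  vc=[20, 28]
13: 0xa2 (blk 20, set 0) → VC-HIT  vc=[8, 28]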